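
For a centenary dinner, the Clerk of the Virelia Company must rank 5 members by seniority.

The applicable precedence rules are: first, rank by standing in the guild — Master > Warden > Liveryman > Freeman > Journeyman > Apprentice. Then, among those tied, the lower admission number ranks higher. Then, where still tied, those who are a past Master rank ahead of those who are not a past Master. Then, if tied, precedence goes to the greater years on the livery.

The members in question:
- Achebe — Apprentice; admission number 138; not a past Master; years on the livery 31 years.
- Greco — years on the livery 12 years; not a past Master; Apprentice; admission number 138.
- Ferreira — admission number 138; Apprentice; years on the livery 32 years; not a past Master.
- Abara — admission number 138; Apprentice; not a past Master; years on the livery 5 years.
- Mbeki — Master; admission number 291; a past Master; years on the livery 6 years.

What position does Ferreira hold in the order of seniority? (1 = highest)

2

By standing in the guild: Mbeki (Master); then Ferreira, Achebe, Greco and Abara (Apprentice).
Ferreira, Achebe, Greco and Abara all have admission number 138, so the next rule applies.
Ferreira, Achebe, Greco and Abara are each not a past Master, so the next rule applies.
Among Ferreira, Achebe, Greco and Abara, by years on the livery (higher first): Ferreira (32 years) before Achebe (31 years) before Greco (12 years) before Abara (5 years).
Order: Mbeki, Ferreira, Achebe, Greco, Abara. So position 2.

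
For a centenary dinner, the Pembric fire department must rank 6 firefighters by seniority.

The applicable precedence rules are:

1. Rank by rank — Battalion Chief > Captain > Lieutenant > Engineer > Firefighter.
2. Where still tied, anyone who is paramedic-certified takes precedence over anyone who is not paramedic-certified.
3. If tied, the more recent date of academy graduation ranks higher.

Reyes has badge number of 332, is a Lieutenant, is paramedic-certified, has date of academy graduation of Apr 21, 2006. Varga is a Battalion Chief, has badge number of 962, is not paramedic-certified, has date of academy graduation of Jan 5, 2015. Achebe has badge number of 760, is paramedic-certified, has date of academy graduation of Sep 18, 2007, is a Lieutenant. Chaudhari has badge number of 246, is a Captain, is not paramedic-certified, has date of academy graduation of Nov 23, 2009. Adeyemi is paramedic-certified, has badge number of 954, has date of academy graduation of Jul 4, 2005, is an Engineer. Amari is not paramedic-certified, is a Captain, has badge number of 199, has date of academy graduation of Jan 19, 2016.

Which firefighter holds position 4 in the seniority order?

By rank: Varga (Battalion Chief); then Amari and Chaudhari (Captain); then Achebe and Reyes (Lieutenant); then Adeyemi (Engineer).
Amari and Chaudhari are each not paramedic-certified, so the next rule applies.
Among Amari and Chaudhari, by date of academy graduation (later first): Amari (Jan 19, 2016) before Chaudhari (Nov 23, 2009).
Achebe and Reyes are each paramedic-certified, so the next rule applies.
Among Achebe and Reyes, by date of academy graduation (later first): Achebe (Sep 18, 2007) before Reyes (Apr 21, 2006).
Order: Varga, Amari, Chaudhari, Achebe, Reyes, Adeyemi.

Achebe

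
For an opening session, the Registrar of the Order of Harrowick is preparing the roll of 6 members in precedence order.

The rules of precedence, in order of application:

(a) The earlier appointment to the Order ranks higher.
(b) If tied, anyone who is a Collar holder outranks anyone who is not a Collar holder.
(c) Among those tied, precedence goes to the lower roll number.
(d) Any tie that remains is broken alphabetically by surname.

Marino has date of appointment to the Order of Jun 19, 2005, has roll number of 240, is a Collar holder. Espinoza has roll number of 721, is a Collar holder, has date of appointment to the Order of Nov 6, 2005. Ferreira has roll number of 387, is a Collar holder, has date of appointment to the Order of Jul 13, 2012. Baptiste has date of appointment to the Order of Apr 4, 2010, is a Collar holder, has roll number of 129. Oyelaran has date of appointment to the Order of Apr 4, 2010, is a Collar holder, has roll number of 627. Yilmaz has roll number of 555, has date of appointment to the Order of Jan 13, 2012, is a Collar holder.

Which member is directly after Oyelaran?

By date of appointment to the Order (earlier first): Marino (Jun 19, 2005); then Espinoza (Nov 6, 2005); then Baptiste and Oyelaran (both Apr 4, 2010); then Yilmaz (Jan 13, 2012); then Ferreira (Jul 13, 2012).
Baptiste and Oyelaran are each a Collar holder, so the next rule applies.
Among Baptiste and Oyelaran, by roll number (lower first): Baptiste (129) before Oyelaran (627).
Order: Marino, Espinoza, Baptiste, Oyelaran, Yilmaz, Ferreira.

Yilmaz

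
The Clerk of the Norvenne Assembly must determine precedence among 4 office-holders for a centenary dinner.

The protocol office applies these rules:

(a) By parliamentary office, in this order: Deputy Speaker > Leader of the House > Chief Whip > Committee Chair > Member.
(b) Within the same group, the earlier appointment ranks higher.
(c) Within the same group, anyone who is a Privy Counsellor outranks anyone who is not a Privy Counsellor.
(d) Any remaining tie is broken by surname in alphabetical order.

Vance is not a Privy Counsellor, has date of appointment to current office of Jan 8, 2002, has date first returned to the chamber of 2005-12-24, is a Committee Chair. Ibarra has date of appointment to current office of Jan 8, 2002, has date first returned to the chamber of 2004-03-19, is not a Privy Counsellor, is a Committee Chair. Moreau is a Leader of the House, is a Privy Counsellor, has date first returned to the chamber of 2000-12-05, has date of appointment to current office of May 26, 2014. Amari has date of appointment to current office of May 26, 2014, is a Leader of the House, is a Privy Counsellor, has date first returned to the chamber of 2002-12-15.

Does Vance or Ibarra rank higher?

By parliamentary office: Amari and Moreau (Leader of the House); then Ibarra and Vance (Committee Chair).
Amari and Moreau both have date of appointment to current office May 26, 2014, so the next rule applies.
Amari and Moreau are each a Privy Counsellor, so the next rule applies.
Among Amari and Moreau, alphabetically by surname: Amari before Moreau.
Ibarra and Vance both have date of appointment to current office Jan 8, 2002, so the next rule applies.
Ibarra and Vance are each not a Privy Counsellor, so the next rule applies.
Among Ibarra and Vance, alphabetically by surname: Ibarra before Vance.
So Ibarra takes precedence.

Ibarra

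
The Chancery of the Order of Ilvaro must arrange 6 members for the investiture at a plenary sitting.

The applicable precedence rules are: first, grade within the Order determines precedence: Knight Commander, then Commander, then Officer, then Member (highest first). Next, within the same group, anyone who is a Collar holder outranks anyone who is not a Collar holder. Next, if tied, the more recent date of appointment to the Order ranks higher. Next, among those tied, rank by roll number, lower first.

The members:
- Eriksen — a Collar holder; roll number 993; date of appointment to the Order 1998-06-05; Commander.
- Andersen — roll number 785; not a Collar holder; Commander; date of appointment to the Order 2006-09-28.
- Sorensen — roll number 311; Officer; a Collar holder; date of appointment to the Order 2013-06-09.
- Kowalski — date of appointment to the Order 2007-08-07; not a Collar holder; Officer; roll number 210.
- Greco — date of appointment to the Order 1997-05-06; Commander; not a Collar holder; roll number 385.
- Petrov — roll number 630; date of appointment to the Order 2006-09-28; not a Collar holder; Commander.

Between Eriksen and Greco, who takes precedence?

Eriksen

By grade within the Order: Eriksen, Petrov, Andersen and Greco (Commander); then Sorensen and Kowalski (Officer).
Among Eriksen, Petrov, Andersen and Greco, a Collar holder before not a Collar holder: Eriksen (a Collar holder) before Petrov, Andersen and Greco (not a Collar holder).
Among Petrov, Andersen and Greco, by date of appointment to the Order (later first): Petrov and Andersen (2006-09-28) before Greco (1997-05-06).
Among Petrov and Andersen, by roll number (lower first): Petrov (630) before Andersen (785).
Among Sorensen and Kowalski, a Collar holder before not a Collar holder: Sorensen (a Collar holder) before Kowalski (not a Collar holder).
So Eriksen takes precedence.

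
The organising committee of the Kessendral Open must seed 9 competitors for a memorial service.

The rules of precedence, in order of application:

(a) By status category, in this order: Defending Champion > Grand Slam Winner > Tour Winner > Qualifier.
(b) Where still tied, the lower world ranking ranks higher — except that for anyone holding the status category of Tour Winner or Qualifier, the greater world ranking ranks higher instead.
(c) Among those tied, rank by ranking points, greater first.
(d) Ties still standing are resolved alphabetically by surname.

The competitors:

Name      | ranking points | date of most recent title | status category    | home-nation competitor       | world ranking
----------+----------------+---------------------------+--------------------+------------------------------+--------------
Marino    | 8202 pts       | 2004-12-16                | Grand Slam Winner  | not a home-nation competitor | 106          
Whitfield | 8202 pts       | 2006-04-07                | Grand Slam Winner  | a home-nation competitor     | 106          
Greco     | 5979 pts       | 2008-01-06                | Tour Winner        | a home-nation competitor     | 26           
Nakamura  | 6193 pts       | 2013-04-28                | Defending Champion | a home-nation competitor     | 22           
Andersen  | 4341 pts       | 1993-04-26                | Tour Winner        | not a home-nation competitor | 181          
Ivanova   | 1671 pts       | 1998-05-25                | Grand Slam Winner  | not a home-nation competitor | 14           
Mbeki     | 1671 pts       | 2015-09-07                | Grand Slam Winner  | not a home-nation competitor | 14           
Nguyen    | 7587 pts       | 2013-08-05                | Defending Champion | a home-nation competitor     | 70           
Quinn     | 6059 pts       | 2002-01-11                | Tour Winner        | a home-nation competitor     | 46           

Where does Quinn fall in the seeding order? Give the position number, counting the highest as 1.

By status category: Nakamura and Nguyen (Defending Champion); then Ivanova, Mbeki, Marino and Whitfield (Grand Slam Winner); then Andersen, Quinn and Greco (Tour Winner).
Among Nakamura and Nguyen, by world ranking (lower first): Nakamura (22) before Nguyen (70).
Among Ivanova, Mbeki, Marino and Whitfield, by world ranking (lower first): Ivanova and Mbeki (14) before Marino and Whitfield (106).
Ivanova and Mbeki both have ranking points 1671 pts, so the next rule applies.
Among Ivanova and Mbeki, alphabetically by surname: Ivanova before Mbeki.
Marino and Whitfield both have ranking points 8202 pts, so the next rule applies.
Among Marino and Whitfield, alphabetically by surname: Marino before Whitfield.
Among Andersen, Quinn and Greco, by world ranking (higher first) (reversed rule for this group): Andersen (181) before Quinn (46) before Greco (26).
Order: Nakamura, Nguyen, Ivanova, Mbeki, Marino, Whitfield, Andersen, Quinn, Greco. So position 8.

8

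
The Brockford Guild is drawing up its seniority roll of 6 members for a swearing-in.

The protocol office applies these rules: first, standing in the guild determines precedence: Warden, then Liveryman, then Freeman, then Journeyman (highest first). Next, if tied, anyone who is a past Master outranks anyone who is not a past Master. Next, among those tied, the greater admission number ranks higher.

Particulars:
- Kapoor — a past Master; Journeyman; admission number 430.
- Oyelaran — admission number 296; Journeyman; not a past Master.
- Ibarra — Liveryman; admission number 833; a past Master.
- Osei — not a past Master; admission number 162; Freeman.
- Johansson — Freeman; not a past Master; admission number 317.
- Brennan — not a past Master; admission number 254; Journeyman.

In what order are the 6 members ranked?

Ibarra, Johansson, Osei, Kapoor, Oyelaran, Brennan

By standing in the guild: Ibarra (Liveryman); then Johansson and Osei (Freeman); then Kapoor, Oyelaran and Brennan (Journeyman).
Johansson and Osei are each not a past Master, so the next rule applies.
Among Johansson and Osei, by admission number (higher first): Johansson (317) before Osei (162).
Among Kapoor, Oyelaran and Brennan, a past Master before not a past Master: Kapoor (a past Master) before Oyelaran and Brennan (not a past Master).
Among Oyelaran and Brennan, by admission number (higher first): Oyelaran (296) before Brennan (254).
Full order: Ibarra, Johansson, Osei, Kapoor, Oyelaran, Brennan.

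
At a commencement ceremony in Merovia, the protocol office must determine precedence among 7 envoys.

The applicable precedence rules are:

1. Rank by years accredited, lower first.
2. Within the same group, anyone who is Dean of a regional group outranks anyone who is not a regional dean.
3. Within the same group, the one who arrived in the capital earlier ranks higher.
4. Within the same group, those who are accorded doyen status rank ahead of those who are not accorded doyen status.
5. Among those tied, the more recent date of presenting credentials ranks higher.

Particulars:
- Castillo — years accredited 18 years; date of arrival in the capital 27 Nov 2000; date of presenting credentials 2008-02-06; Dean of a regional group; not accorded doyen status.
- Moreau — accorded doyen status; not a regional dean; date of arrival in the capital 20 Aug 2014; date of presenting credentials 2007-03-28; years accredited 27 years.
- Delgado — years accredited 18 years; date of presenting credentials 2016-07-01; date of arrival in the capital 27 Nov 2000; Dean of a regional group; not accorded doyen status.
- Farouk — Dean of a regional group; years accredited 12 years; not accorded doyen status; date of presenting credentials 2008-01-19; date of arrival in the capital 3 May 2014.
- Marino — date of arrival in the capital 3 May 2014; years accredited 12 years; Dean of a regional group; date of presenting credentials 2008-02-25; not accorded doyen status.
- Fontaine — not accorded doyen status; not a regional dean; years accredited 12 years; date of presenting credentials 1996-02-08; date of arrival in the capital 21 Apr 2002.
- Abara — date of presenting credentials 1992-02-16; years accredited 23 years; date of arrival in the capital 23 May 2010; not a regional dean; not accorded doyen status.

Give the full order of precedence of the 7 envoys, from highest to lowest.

By years accredited (lower first): Marino, Farouk and Fontaine (each 12 years); then Delgado and Castillo (both 18 years); then Abara (23 years); then Moreau (27 years).
Among Marino, Farouk and Fontaine, Dean of a regional group before not a regional dean: Marino and Farouk (Dean of a regional group) before Fontaine (not a regional dean).
Marino and Farouk both have date of arrival in the capital 3 May 2014, so the next rule applies.
Marino and Farouk are each not accorded doyen status, so the next rule applies.
Among Marino and Farouk, by date of presenting credentials (later first): Marino (2008-02-25) before Farouk (2008-01-19).
Delgado and Castillo are each Dean of a regional group, so the next rule applies.
Delgado and Castillo both have date of arrival in the capital 27 Nov 2000, so the next rule applies.
Delgado and Castillo are each not accorded doyen status, so the next rule applies.
Among Delgado and Castillo, by date of presenting credentials (later first): Delgado (2016-07-01) before Castillo (2008-02-06).
Full order: Marino, Farouk, Fontaine, Delgado, Castillo, Abara, Moreau.

Marino, Farouk, Fontaine, Delgado, Castillo, Abara, Moreau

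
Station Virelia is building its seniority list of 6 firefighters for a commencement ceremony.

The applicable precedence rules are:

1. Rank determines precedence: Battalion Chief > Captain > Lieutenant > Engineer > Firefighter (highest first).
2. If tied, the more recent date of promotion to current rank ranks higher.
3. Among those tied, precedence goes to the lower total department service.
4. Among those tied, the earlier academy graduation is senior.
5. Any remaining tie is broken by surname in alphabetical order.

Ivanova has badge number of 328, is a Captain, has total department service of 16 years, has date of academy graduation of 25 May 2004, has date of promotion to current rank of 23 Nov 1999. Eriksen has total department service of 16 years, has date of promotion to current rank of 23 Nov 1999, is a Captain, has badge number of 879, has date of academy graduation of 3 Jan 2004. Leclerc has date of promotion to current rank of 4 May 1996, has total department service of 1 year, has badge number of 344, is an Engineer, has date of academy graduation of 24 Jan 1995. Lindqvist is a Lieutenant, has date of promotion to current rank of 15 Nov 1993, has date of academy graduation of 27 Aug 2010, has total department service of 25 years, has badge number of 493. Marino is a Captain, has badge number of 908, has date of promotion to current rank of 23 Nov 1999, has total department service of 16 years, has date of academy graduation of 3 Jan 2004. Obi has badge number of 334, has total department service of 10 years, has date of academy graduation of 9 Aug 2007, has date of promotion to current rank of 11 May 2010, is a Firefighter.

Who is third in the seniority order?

Ivanova

By rank: Eriksen, Marino and Ivanova (Captain); then Lindqvist (Lieutenant); then Leclerc (Engineer); then Obi (Firefighter).
Eriksen, Marino and Ivanova all have date of promotion to current rank 23 Nov 1999, so the next rule applies.
Eriksen, Marino and Ivanova all have total department service 16 years, so the next rule applies.
Among Eriksen, Marino and Ivanova, by date of academy graduation (earlier first): Eriksen and Marino (3 Jan 2004) before Ivanova (25 May 2004).
Among Eriksen and Marino, alphabetically by surname: Eriksen before Marino.
Order: Eriksen, Marino, Ivanova, Lindqvist, Leclerc, Obi.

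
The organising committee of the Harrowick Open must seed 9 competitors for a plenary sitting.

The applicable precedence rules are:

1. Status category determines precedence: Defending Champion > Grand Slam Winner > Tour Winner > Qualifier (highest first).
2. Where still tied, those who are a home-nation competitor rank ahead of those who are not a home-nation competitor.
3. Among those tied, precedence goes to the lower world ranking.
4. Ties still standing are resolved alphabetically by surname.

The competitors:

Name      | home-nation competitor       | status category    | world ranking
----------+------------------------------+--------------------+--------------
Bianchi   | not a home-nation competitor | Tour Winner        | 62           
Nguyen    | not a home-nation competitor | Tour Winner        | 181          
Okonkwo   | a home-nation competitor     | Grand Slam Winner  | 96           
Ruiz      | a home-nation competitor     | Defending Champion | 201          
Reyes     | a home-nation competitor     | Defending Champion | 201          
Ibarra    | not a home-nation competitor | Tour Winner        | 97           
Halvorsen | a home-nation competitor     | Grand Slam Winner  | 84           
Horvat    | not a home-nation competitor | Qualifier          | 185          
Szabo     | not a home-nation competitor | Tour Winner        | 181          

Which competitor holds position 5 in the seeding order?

By status category: Reyes and Ruiz (Defending Champion); then Halvorsen and Okonkwo (Grand Slam Winner); then Bianchi, Ibarra, Nguyen and Szabo (Tour Winner); then Horvat (Qualifier).
Reyes and Ruiz are each a home-nation competitor, so the next rule applies.
Reyes and Ruiz both have world ranking 201, so the next rule applies.
Among Reyes and Ruiz, alphabetically by surname: Reyes before Ruiz.
Halvorsen and Okonkwo are each a home-nation competitor, so the next rule applies.
Among Halvorsen and Okonkwo, by world ranking (lower first): Halvorsen (84) before Okonkwo (96).
Bianchi, Ibarra, Nguyen and Szabo are each not a home-nation competitor, so the next rule applies.
Among Bianchi, Ibarra, Nguyen and Szabo, by world ranking (lower first): Bianchi (62) before Ibarra (97) before Nguyen and Szabo (181).
Among Nguyen and Szabo, alphabetically by surname: Nguyen before Szabo.
Order: Reyes, Ruiz, Halvorsen, Okonkwo, Bianchi, Ibarra, Nguyen, Szabo, Horvat.

Bianchi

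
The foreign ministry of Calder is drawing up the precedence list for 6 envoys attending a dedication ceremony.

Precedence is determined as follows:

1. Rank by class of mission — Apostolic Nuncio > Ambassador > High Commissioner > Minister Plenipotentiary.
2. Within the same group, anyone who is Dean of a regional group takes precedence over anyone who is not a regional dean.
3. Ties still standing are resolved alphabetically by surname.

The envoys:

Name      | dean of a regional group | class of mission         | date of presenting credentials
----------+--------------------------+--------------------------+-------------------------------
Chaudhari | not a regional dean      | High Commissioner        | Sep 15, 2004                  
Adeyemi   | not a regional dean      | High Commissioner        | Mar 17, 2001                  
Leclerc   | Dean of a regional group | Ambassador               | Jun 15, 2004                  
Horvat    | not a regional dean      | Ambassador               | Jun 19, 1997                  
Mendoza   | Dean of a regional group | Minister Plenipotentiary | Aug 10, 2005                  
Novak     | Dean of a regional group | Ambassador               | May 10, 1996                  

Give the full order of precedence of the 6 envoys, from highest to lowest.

Leclerc, Novak, Horvat, Adeyemi, Chaudhari, Mendoza

By class of mission: Leclerc, Novak and Horvat (Ambassador); then Adeyemi and Chaudhari (High Commissioner); then Mendoza (Minister Plenipotentiary).
Among Leclerc, Novak and Horvat, Dean of a regional group before not a regional dean: Leclerc and Novak (Dean of a regional group) before Horvat (not a regional dean).
Among Leclerc and Novak, alphabetically by surname: Leclerc before Novak.
Adeyemi and Chaudhari are each not a regional dean, so the next rule applies.
Among Adeyemi and Chaudhari, alphabetically by surname: Adeyemi before Chaudhari.
Full order: Leclerc, Novak, Horvat, Adeyemi, Chaudhari, Mendoza.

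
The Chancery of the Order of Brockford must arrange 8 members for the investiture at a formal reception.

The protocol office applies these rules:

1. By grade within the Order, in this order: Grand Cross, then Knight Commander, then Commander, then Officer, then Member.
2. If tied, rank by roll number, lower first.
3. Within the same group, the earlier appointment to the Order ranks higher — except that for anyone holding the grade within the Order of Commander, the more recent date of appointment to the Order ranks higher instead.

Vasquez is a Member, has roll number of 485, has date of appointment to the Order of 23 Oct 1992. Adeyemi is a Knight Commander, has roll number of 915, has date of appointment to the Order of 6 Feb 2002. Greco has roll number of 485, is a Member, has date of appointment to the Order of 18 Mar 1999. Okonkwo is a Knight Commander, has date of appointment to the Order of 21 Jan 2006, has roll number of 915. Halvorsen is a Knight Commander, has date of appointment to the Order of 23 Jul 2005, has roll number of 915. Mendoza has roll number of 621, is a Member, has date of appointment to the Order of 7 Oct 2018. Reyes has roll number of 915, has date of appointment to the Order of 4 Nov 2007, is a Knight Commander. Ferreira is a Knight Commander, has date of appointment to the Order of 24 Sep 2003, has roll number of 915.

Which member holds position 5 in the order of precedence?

By grade within the Order: Adeyemi, Ferreira, Halvorsen, Okonkwo and Reyes (Knight Commander); then Vasquez, Greco and Mendoza (Member).
Adeyemi, Ferreira, Halvorsen, Okonkwo and Reyes all have roll number 915, so the next rule applies.
Among Adeyemi, Ferreira, Halvorsen, Okonkwo and Reyes, by date of appointment to the Order (earlier first): Adeyemi (6 Feb 2002) before Ferreira (24 Sep 2003) before Halvorsen (23 Jul 2005) before Okonkwo (21 Jan 2006) before Reyes (4 Nov 2007).
Among Vasquez, Greco and Mendoza, by roll number (lower first): Vasquez and Greco (485) before Mendoza (621).
Among Vasquez and Greco, by date of appointment to the Order (earlier first): Vasquez (23 Oct 1992) before Greco (18 Mar 1999).
Order: Adeyemi, Ferreira, Halvorsen, Okonkwo, Reyes, Vasquez, Greco, Mendoza.

Reyes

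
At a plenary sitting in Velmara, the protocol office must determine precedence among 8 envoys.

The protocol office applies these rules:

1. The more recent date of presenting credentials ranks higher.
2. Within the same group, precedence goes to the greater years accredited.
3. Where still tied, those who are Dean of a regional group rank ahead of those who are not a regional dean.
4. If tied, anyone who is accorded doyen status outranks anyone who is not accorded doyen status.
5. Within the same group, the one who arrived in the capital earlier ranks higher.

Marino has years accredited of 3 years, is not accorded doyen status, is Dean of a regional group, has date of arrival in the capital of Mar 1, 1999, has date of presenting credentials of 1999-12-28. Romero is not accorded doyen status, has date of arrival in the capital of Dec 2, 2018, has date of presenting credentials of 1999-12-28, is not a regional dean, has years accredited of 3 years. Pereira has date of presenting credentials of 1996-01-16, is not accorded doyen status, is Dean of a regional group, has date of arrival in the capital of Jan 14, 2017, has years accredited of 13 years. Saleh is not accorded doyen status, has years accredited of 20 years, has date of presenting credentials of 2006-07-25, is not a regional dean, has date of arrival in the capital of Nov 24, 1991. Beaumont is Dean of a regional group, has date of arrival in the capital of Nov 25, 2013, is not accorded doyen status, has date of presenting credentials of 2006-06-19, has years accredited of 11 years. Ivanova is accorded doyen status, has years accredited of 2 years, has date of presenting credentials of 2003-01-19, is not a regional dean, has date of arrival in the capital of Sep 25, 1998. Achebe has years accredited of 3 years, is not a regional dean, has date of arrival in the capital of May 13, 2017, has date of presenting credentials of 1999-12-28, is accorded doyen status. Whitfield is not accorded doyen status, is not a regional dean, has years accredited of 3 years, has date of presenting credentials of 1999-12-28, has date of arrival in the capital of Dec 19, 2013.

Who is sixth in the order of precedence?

By date of presenting credentials (later first): Saleh (2006-07-25); then Beaumont (2006-06-19); then Ivanova (2003-01-19); then Marino, Achebe, Whitfield and Romero (each 1999-12-28); then Pereira (1996-01-16).
Marino, Achebe, Whitfield and Romero all have years accredited 3 years, so the next rule applies.
Among Marino, Achebe, Whitfield and Romero, Dean of a regional group before not a regional dean: Marino (Dean of a regional group) before Achebe, Whitfield and Romero (not a regional dean).
Among Achebe, Whitfield and Romero, accorded doyen status before not accorded doyen status: Achebe (accorded doyen status) before Whitfield and Romero (not accorded doyen status).
Among Whitfield and Romero, by date of arrival in the capital (earlier first): Whitfield (Dec 19, 2013) before Romero (Dec 2, 2018).
Order: Saleh, Beaumont, Ivanova, Marino, Achebe, Whitfield, Romero, Pereira.

Whitfield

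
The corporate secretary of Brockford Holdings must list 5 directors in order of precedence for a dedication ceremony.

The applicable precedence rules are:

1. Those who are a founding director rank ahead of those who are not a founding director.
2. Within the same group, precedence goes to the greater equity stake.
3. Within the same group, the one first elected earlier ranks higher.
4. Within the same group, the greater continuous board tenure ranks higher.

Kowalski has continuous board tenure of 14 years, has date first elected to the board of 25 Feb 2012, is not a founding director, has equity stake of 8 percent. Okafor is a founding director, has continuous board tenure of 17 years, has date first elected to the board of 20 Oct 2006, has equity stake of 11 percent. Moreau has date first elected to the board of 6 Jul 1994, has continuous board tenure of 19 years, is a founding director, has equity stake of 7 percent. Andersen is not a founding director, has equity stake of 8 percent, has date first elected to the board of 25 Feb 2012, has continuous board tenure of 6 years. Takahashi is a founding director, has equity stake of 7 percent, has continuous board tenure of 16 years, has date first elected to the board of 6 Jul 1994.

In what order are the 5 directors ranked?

Okafor, Moreau, Takahashi, Kowalski, Andersen

By the first rule: Okafor, Moreau and Takahashi (each a founding director); then Kowalski and Andersen (both not a founding director).
Among Okafor, Moreau and Takahashi, by equity stake (higher first): Okafor (11 percent) before Moreau and Takahashi (7 percent).
Moreau and Takahashi both have date first elected to the board 6 Jul 1994, so the next rule applies.
Among Moreau and Takahashi, by continuous board tenure (higher first): Moreau (19 years) before Takahashi (16 years).
Kowalski and Andersen both have equity stake 8 percent, so the next rule applies.
Kowalski and Andersen both have date first elected to the board 25 Feb 2012, so the next rule applies.
Among Kowalski and Andersen, by continuous board tenure (higher first): Kowalski (14 years) before Andersen (6 years).
Full order: Okafor, Moreau, Takahashi, Kowalski, Andersen.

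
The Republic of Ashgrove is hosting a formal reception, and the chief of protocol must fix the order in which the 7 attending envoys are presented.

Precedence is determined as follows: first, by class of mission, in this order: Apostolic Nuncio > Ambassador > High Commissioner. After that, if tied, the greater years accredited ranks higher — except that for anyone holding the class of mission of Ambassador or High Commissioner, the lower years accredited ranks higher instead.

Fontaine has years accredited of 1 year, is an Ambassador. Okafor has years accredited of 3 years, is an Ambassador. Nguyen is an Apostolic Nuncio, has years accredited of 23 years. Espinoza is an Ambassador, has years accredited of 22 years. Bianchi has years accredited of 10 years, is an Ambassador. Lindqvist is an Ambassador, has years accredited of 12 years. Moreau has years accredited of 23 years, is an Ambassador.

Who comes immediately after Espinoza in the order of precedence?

Moreau

By class of mission: Nguyen (Apostolic Nuncio); then Fontaine, Okafor, Bianchi, Lindqvist, Espinoza and Moreau (Ambassador).
Among Fontaine, Okafor, Bianchi, Lindqvist, Espinoza and Moreau, by years accredited (lower first) (reversed rule for this group): Fontaine (1 year) before Okafor (3 years) before Bianchi (10 years) before Lindqvist (12 years) before Espinoza (22 years) before Moreau (23 years).
Order: Nguyen, Fontaine, Okafor, Bianchi, Lindqvist, Espinoza, Moreau.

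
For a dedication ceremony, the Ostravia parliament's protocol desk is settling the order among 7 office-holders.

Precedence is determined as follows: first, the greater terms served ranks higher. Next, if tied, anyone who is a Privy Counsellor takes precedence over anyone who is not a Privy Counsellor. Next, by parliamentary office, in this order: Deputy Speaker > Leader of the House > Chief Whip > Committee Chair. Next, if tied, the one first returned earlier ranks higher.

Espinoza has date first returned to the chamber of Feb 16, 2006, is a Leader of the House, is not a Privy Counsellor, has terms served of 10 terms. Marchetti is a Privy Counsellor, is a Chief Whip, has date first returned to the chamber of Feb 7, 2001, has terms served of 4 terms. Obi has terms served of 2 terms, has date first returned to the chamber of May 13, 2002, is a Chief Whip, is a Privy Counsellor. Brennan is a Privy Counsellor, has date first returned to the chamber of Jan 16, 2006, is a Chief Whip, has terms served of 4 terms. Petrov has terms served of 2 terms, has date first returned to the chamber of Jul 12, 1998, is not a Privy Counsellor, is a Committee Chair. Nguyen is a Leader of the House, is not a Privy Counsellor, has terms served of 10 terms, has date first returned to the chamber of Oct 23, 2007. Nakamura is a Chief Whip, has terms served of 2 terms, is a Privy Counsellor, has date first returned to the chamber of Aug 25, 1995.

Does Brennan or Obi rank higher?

Brennan

By terms served (higher first): Espinoza and Nguyen (both 10 terms); then Marchetti and Brennan (both 4 terms); then Nakamura, Obi and Petrov (each 2 terms).
Espinoza and Nguyen are each not a Privy Counsellor, so the next rule applies.
Espinoza and Nguyen are each Leader of the House, so the next rule applies.
Among Espinoza and Nguyen, by date first returned to the chamber (earlier first): Espinoza (Feb 16, 2006) before Nguyen (Oct 23, 2007).
Marchetti and Brennan are each a Privy Counsellor, so the next rule applies.
Marchetti and Brennan are each Chief Whip, so the next rule applies.
Among Marchetti and Brennan, by date first returned to the chamber (earlier first): Marchetti (Feb 7, 2001) before Brennan (Jan 16, 2006).
Among Nakamura, Obi and Petrov, a Privy Counsellor before not a Privy Counsellor: Nakamura and Obi (a Privy Counsellor) before Petrov (not a Privy Counsellor).
Nakamura and Obi are each Chief Whip, so the next rule applies.
Among Nakamura and Obi, by date first returned to the chamber (earlier first): Nakamura (Aug 25, 1995) before Obi (May 13, 2002).
So Brennan takes precedence.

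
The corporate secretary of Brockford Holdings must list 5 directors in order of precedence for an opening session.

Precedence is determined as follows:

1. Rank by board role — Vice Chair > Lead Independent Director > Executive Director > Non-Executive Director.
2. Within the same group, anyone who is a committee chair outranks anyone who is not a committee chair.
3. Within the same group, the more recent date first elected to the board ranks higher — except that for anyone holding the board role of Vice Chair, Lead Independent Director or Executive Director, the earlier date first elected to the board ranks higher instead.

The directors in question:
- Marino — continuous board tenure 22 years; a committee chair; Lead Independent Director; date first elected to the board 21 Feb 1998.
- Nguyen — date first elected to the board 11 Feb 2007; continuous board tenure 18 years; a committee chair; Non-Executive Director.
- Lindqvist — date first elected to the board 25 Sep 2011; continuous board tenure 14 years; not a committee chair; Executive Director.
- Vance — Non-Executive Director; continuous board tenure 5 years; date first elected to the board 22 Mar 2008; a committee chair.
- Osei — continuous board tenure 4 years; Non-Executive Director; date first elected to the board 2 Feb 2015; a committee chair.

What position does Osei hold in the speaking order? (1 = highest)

3

By board role: Marino (Lead Independent Director); then Lindqvist (Executive Director); then Osei, Vance and Nguyen (Non-Executive Director).
Osei, Vance and Nguyen are each a committee chair, so the next rule applies.
Among Osei, Vance and Nguyen, by date first elected to the board (later first): Osei (2 Feb 2015) before Vance (22 Mar 2008) before Nguyen (11 Feb 2007).
Order: Marino, Lindqvist, Osei, Vance, Nguyen. So position 3.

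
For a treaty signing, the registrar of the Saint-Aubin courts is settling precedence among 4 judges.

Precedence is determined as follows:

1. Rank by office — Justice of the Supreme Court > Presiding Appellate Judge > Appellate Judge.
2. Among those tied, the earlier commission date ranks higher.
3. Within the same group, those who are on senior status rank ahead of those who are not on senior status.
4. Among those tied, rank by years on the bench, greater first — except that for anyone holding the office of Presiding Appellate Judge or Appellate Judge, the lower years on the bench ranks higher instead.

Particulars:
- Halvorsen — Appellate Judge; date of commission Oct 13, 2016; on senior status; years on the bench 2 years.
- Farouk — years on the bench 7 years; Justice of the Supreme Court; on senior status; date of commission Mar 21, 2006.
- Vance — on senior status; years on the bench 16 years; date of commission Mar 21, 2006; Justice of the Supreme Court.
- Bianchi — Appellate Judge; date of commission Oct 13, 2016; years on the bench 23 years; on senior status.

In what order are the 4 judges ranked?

Vance, Farouk, Halvorsen, Bianchi

By office: Vance and Farouk (Justice of the Supreme Court); then Halvorsen and Bianchi (Appellate Judge).
Vance and Farouk both have date of commission Mar 21, 2006, so the next rule applies.
Vance and Farouk are each on senior status, so the next rule applies.
Among Vance and Farouk, by years on the bench (higher first): Vance (16 years) before Farouk (7 years).
Halvorsen and Bianchi both have date of commission Oct 13, 2016, so the next rule applies.
Halvorsen and Bianchi are each on senior status, so the next rule applies.
Among Halvorsen and Bianchi, by years on the bench (lower first) (reversed rule for this group): Halvorsen (2 years) before Bianchi (23 years).
Full order: Vance, Farouk, Halvorsen, Bianchi.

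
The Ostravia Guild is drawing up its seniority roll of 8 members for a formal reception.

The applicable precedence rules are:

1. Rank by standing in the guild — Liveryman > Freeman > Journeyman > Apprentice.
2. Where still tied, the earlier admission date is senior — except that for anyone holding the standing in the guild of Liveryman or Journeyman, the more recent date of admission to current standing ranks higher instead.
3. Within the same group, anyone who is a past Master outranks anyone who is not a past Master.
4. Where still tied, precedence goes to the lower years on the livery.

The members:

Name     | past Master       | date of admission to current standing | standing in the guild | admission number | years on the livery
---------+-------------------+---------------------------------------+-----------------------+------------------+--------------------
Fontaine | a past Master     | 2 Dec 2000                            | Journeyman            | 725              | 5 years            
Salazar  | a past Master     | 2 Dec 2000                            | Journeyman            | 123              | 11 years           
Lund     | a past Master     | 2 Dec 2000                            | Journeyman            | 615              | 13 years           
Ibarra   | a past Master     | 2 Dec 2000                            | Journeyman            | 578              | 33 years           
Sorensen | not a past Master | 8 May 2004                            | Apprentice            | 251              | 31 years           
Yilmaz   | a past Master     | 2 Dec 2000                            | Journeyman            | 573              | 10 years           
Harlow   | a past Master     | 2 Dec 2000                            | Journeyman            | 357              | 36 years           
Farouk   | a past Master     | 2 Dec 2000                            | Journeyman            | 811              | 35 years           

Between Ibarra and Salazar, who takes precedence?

By standing in the guild: Fontaine, Yilmaz, Salazar, Lund, Ibarra, Farouk and Harlow (Journeyman); then Sorensen (Apprentice).
Fontaine, Yilmaz, Salazar, Lund, Ibarra, Farouk and Harlow all have date of admission to current standing 2 Dec 2000, so the next rule applies.
Fontaine, Yilmaz, Salazar, Lund, Ibarra, Farouk and Harlow are each a past Master, so the next rule applies.
Among Fontaine, Yilmaz, Salazar, Lund, Ibarra, Farouk and Harlow, by years on the livery (lower first): Fontaine (5 years) before Yilmaz (10 years) before Salazar (11 years) before Lund (13 years) before Ibarra (33 years) before Farouk (35 years) before Harlow (36 years).
So Salazar takes precedence.

Salazar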